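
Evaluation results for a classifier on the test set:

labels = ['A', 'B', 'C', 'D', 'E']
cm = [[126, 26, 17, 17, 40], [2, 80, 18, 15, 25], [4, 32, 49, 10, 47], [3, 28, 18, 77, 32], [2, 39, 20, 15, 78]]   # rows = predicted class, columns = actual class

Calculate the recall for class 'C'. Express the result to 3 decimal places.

One-vs-rest for 'C': TP = diagonal; FP = other classes predicted 'C'; FN = 'C' predicted as other.
recall = TP/(TP+FN).
C: TP=49, FN=17+18+18+20=73 → 49/122 = 0.4016

0.402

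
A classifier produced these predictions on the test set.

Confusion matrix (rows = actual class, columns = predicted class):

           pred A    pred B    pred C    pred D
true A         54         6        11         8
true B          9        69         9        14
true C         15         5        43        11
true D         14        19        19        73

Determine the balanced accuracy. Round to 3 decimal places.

0.633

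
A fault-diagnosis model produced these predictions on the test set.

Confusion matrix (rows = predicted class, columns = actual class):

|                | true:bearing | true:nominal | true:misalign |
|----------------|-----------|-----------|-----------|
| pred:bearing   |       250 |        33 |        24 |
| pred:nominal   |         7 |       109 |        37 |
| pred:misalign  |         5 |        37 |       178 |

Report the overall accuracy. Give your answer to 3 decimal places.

0.790

Accuracy = trace / total = (250+109+178=537) / 680 = 537/680 = 0.790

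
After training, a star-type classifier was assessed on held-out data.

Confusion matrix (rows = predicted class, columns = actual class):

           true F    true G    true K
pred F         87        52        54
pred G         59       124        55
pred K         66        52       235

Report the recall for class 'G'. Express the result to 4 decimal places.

0.5439

recall = TP/(TP+FN).
G: TP=124, FN=52+52=104 → 124/228 = 0.54386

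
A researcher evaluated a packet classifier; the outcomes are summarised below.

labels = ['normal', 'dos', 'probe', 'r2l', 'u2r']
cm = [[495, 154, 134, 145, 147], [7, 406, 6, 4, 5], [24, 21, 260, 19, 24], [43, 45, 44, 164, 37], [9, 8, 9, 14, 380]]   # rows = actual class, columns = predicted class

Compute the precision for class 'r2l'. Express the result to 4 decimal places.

Treat 'r2l' as positive and all other classes as negative.
precision = TP/(TP+FP).
r2l: TP=164, FP=145+4+19+14=182 → 164/346 = 0.47399

0.4740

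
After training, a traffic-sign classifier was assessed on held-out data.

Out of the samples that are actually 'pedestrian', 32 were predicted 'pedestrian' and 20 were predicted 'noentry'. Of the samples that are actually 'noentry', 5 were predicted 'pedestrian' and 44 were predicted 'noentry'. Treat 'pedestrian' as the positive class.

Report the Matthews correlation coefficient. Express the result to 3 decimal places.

MCC = (TP·TN − FP·FN) / √((TP+FP)(TP+FN)(TN+FP)(TN+FN))
Numerator = 32·44 − 5·20 = 1308
Denominator = √(37·52·49·64) = √6033664 = 2456.3518
MCC = 1308 / 2456.3518 = 0.532

0.532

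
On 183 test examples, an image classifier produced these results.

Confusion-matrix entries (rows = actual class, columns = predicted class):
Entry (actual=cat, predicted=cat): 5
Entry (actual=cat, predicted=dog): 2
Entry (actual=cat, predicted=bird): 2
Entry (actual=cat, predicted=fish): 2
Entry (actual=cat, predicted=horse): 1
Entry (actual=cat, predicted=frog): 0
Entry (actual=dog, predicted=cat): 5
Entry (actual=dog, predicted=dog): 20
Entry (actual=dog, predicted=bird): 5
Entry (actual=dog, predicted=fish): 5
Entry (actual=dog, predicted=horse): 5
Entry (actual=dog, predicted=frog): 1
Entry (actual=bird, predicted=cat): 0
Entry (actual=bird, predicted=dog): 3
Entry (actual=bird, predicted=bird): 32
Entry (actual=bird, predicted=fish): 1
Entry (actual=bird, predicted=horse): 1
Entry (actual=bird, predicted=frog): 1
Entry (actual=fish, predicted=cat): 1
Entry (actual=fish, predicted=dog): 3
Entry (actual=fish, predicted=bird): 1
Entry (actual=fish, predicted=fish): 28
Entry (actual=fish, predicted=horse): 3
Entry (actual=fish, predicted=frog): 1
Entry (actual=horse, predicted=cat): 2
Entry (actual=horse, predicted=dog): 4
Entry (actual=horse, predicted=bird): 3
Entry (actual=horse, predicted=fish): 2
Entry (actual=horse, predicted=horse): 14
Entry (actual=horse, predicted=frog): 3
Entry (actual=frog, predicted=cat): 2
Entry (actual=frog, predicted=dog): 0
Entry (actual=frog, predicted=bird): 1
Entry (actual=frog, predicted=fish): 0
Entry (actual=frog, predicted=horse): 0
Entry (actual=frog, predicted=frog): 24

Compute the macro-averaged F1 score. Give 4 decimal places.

Per-class F1 score (2·TP/(2·TP+FP+FN)):
  cat: TP=5, FP=5+0+1+2+2=10, FN=2+2+2+1+0=7 → 10/27 = 0.37037
  dog: TP=20, FP=2+3+3+4+0=12, FN=5+5+5+5+1=21 → 40/73 = 0.54795
  bird: TP=32, FP=2+5+1+3+1=12, FN=0+3+1+1+1=6 → 64/82 = 0.78049
  fish: TP=28, FP=2+5+1+2+0=10, FN=1+3+1+3+1=9 → 56/75 = 0.74667
  horse: TP=14, FP=1+5+1+3+0=10, FN=2+4+3+2+3=14 → 28/52 = 0.53846
  frog: TP=24, FP=0+1+1+1+3=6, FN=2+0+1+0+0=3 → 48/57 = 0.84211
Macro-F1 score = mean = (0.37037 + 0.54795 + 0.78049 + 0.74667 + 0.53846 + 0.84211) / 6 = 0.6377

0.6377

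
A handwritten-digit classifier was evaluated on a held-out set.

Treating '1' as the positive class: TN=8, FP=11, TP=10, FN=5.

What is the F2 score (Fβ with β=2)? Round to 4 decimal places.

0.6173

Fβ = (1+β²)·TP / ((1+β²)·TP + β²·FN + FP), with β²=4
= 5·10 / (5·10 + 4·5 + 11) = 0.6173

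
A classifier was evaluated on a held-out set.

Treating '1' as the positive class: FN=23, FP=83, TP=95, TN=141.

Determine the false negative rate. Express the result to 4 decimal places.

0.1949

FNR = FN/(FN+TP) = 23/(23+95) = 0.1949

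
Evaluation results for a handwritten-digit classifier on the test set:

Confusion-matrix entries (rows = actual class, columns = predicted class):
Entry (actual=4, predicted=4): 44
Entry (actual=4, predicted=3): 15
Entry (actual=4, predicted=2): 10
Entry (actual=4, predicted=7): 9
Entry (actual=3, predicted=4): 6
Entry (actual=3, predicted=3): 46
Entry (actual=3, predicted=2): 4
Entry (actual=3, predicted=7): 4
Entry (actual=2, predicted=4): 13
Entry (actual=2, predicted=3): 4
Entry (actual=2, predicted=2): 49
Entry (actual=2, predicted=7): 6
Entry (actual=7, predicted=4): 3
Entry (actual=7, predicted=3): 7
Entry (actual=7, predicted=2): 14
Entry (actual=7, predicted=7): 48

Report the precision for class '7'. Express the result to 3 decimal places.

0.716

Take TP from the diagonal, FP from the rest of the '7' prediction marginal, FN from the rest of the '7' actual marginal.
precision = TP/(TP+FP).
7: TP=48, FP=9+4+6=19 → 48/67 = 0.7164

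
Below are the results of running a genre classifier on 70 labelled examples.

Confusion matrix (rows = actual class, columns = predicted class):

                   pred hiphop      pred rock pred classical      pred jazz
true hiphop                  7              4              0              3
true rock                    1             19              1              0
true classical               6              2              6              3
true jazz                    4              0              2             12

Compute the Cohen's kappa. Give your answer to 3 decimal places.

0.501

Observed agreement pₒ = trace/N = 44/70 = 0.6286
Expected agreement pₑ = Σ (rowᵢ·colᵢ)/N² = (14·18 + 21·25 + 17·9 + 18·18)/70² = 0.2559
κ = (pₒ − pₑ)/(1 − pₑ) = (0.6286 − 0.2559)/(1 − 0.2559) = 0.501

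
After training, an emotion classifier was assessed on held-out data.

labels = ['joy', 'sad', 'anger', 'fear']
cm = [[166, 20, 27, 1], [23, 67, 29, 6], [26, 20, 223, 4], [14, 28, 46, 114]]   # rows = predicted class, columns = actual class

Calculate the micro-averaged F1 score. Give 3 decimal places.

0.700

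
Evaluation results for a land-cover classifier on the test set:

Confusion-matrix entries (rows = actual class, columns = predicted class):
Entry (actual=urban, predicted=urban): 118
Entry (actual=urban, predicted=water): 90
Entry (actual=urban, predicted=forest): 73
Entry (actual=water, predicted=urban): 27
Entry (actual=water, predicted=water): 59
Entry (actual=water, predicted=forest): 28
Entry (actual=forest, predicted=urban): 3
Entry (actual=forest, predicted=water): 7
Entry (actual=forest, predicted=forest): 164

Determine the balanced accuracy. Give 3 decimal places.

0.627

Balanced accuracy = mean of per-class recall.
  urban: recall = 118/281 = 0.4199
  water: recall = 59/114 = 0.5175
  forest: recall = 164/174 = 0.9425
Mean = (0.4199 + 0.5175 + 0.9425) / 3 = 0.627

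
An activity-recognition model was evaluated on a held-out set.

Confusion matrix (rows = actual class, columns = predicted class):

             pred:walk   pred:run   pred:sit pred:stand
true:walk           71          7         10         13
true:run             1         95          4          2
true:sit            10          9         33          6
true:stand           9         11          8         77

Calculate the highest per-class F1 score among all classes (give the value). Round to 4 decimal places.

0.8482

Per-class F1 score (2·TP/(2·TP+FP+FN)):
  walk: TP=71, FP=1+10+9=20, FN=7+10+13=30 → 142/192 = 0.73958
  run: TP=95, FP=7+9+11=27, FN=1+4+2=7 → 190/224 = 0.84821
  sit: TP=33, FP=10+4+8=22, FN=10+9+6=25 → 66/113 = 0.58407
  stand: TP=77, FP=13+2+6=21, FN=9+11+8=28 → 154/203 = 0.75862
Highest is class 'run' with F1 score = 0.8482.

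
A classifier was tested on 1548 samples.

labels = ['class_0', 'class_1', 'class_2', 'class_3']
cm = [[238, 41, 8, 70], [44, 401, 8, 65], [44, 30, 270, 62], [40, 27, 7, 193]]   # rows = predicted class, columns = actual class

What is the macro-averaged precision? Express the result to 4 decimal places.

Per-class precision (TP/(TP+FP)):
  class_0: TP=238, FP=41+8+70=119 → 238/357 = 0.66667
  class_1: TP=401, FP=44+8+65=117 → 401/518 = 0.77413
  class_2: TP=270, FP=44+30+62=136 → 270/406 = 0.66502
  class_3: TP=193, FP=40+27+7=74 → 193/267 = 0.72285
Macro-precision = mean = (0.66667 + 0.77413 + 0.66502 + 0.72285) / 4 = 0.7072

0.7072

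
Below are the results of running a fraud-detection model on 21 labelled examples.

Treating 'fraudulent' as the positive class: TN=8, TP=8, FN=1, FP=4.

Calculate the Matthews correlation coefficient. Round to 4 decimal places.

0.5556

MCC = (TP·TN − FP·FN) / √((TP+FP)(TP+FN)(TN+FP)(TN+FN))
Numerator = 8·8 − 4·1 = 60
Denominator = √(12·9·12·9) = √11664 = 108.0000
MCC = 60 / 108.0000 = 0.5556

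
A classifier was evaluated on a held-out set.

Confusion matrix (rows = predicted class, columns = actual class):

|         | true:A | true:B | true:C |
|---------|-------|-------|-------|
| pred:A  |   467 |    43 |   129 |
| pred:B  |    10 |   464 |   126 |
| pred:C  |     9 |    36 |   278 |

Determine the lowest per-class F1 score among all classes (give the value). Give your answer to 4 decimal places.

0.6495

Per-class F1 score (2·TP/(2·TP+FP+FN)):
  A: TP=467, FP=43+129=172, FN=10+9=19 → 934/1125 = 0.83022
  B: TP=464, FP=10+126=136, FN=43+36=79 → 928/1143 = 0.81190
  C: TP=278, FP=9+36=45, FN=129+126=255 → 556/856 = 0.64953
Lowest is class 'C' with F1 score = 0.6495.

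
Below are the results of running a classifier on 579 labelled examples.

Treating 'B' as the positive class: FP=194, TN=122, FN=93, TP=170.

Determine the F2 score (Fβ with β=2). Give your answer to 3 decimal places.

Fβ = (1+β²)·TP / ((1+β²)·TP + β²·FN + FP), with β²=4
= 5·170 / (5·170 + 4·93 + 194) = 0.600

0.600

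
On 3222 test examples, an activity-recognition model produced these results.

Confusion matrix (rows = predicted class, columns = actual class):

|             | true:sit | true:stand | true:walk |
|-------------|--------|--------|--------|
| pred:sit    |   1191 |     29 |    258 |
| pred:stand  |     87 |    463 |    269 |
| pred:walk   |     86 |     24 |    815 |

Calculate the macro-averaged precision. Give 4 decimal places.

0.7507

Per-class precision (TP/(TP+FP)):
  sit: TP=1191, FP=29+258=287 → 1191/1478 = 0.80582
  stand: TP=463, FP=87+269=356 → 463/819 = 0.56532
  walk: TP=815, FP=86+24=110 → 815/925 = 0.88108
Macro-precision = mean = (0.80582 + 0.56532 + 0.88108) / 3 = 0.7507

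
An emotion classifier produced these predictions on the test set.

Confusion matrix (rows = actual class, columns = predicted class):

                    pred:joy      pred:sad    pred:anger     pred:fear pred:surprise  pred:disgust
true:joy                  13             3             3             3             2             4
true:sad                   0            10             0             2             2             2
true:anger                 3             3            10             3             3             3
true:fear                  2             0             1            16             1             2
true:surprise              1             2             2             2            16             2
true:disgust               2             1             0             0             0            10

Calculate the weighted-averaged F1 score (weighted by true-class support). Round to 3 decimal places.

0.577

Per-class F1 score (2·TP/(2·TP+FP+FN)):
  joy: TP=13, FP=0+3+2+1+2=8, FN=3+3+3+2+4=15 → 26/49 = 0.5306
  sad: TP=10, FP=3+3+0+2+1=9, FN=0+0+2+2+2=6 → 20/35 = 0.5714
  anger: TP=10, FP=3+0+1+2+0=6, FN=3+3+3+3+3=15 → 20/41 = 0.4878
  fear: TP=16, FP=3+2+3+2+0=10, FN=2+0+1+1+2=6 → 32/48 = 0.6667
  surprise: TP=16, FP=2+2+3+1+0=8, FN=1+2+2+2+2=9 → 32/49 = 0.6531
  disgust: TP=10, FP=4+2+3+2+2=13, FN=2+1+0+0+0=3 → 20/36 = 0.5556
Weighted-F1 score = Σ (supportᵢ/N)·F1 scoreᵢ with N=129: (28/129)·0.5306 + (16/129)·0.5714 + (25/129)·0.4878 + (22/129)·0.6667 + (25/129)·0.6531 + (13/129)·0.5556 = 0.577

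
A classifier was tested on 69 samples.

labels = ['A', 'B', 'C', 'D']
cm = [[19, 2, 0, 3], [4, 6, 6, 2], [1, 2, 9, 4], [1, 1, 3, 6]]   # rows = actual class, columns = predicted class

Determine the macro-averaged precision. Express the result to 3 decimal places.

Per-class precision (TP/(TP+FP)):
  A: TP=19, FP=4+1+1=6 → 19/25 = 0.7600
  B: TP=6, FP=2+2+1=5 → 6/11 = 0.5455
  C: TP=9, FP=0+6+3=9 → 9/18 = 0.5000
  D: TP=6, FP=3+2+4=9 → 6/15 = 0.4000
Macro-precision = mean = (0.7600 + 0.5455 + 0.5000 + 0.4000) / 4 = 0.551

0.551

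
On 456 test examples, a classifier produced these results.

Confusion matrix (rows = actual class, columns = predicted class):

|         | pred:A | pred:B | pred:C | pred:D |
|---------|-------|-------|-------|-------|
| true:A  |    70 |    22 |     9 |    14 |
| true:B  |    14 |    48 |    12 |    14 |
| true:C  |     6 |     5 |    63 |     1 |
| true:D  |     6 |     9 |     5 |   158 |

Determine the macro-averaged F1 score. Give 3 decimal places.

Per-class F1 score (2·TP/(2·TP+FP+FN)):
  A: TP=70, FP=14+6+6=26, FN=22+9+14=45 → 140/211 = 0.6635
  B: TP=48, FP=22+5+9=36, FN=14+12+14=40 → 96/172 = 0.5581
  C: TP=63, FP=9+12+5=26, FN=6+5+1=12 → 126/164 = 0.7683
  D: TP=158, FP=14+14+1=29, FN=6+9+5=20 → 316/365 = 0.8658
Macro-F1 score = mean = (0.6635 + 0.5581 + 0.7683 + 0.8658) / 4 = 0.714

0.714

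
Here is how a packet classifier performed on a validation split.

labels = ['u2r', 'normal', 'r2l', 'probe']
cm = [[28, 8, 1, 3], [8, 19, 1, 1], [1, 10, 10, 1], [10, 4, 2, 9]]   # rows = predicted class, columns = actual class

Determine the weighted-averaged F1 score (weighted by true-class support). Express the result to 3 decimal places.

0.575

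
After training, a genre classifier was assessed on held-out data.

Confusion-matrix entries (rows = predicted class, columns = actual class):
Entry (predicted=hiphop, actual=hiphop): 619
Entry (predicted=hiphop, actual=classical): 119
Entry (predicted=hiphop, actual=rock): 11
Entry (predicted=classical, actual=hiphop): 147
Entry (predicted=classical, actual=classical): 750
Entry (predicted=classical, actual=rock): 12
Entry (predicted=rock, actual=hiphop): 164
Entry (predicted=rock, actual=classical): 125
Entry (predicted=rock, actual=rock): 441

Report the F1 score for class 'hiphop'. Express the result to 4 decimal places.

0.7373

Take TP from the diagonal, FP from the rest of the 'hiphop' prediction marginal, FN from the rest of the 'hiphop' actual marginal.
F1 score = 2·TP/(2·TP+FP+FN).
hiphop: TP=619, FP=119+11=130, FN=147+164=311 → 1238/1679 = 0.73734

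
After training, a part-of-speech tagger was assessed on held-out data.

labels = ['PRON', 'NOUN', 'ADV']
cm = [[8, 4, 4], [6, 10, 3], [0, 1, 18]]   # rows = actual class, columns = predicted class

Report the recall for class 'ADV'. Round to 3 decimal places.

0.947

Treat 'ADV' as positive and all other classes as negative.
recall = TP/(TP+FN).
ADV: TP=18, FN=0+1=1 → 18/19 = 0.9474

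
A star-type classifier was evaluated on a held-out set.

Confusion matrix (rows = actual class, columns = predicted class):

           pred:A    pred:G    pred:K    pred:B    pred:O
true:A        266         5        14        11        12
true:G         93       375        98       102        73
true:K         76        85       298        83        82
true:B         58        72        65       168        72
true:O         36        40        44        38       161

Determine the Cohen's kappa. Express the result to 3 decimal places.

Observed agreement pₒ = trace/N = 1268/2427 = 0.5225
Expected agreement pₑ = Σ (rowᵢ·colᵢ)/N² = (308·529 + 741·577 + 624·519 + 435·402 + 319·400)/2427² = 0.2066
κ = (pₒ − pₑ)/(1 − pₑ) = (0.5225 − 0.2066)/(1 − 0.2066) = 0.398

0.398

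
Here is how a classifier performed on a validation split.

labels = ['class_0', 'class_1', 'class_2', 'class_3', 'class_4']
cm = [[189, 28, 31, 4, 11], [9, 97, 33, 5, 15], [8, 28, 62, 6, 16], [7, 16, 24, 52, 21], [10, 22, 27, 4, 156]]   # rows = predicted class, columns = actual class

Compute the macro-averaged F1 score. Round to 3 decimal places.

Per-class F1 score (2·TP/(2·TP+FP+FN)):
  class_0: TP=189, FP=28+31+4+11=74, FN=9+8+7+10=34 → 378/486 = 0.7778
  class_1: TP=97, FP=9+33+5+15=62, FN=28+28+16+22=94 → 194/350 = 0.5543
  class_2: TP=62, FP=8+28+6+16=58, FN=31+33+24+27=115 → 124/297 = 0.4175
  class_3: TP=52, FP=7+16+24+21=68, FN=4+5+6+4=19 → 104/191 = 0.5445
  class_4: TP=156, FP=10+22+27+4=63, FN=11+15+16+21=63 → 312/438 = 0.7123
Macro-F1 score = mean = (0.7778 + 0.5543 + 0.4175 + 0.5445 + 0.7123) / 5 = 0.601

0.601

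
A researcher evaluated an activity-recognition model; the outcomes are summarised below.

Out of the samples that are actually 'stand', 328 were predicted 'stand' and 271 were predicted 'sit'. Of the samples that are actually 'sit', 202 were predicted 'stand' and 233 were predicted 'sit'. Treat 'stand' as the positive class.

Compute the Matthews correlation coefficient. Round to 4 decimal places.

0.0822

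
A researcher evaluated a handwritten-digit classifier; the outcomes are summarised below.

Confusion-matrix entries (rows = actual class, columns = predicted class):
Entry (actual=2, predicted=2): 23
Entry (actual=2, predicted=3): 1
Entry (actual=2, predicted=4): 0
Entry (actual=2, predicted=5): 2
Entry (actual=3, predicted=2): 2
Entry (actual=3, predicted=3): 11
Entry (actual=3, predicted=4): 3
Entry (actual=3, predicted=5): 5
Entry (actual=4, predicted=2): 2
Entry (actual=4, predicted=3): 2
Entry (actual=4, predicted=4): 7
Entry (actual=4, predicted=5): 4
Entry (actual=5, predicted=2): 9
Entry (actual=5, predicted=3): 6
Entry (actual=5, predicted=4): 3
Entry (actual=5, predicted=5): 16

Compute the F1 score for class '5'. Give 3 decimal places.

0.525

Take TP from the diagonal, FP from the rest of the '5' prediction marginal, FN from the rest of the '5' actual marginal.
F1 score = 2·TP/(2·TP+FP+FN).
5: TP=16, FP=2+5+4=11, FN=9+6+3=18 → 32/61 = 0.5246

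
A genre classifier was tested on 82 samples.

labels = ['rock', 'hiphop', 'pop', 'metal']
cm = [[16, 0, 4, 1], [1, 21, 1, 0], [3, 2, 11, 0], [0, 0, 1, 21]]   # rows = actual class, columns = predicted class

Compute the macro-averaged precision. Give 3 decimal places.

0.829

Per-class precision (TP/(TP+FP)):
  rock: TP=16, FP=1+3+0=4 → 16/20 = 0.8000
  hiphop: TP=21, FP=0+2+0=2 → 21/23 = 0.9130
  pop: TP=11, FP=4+1+1=6 → 11/17 = 0.6471
  metal: TP=21, FP=1+0+0=1 → 21/22 = 0.9545
Macro-precision = mean = (0.8000 + 0.9130 + 0.6471 + 0.9545) / 4 = 0.829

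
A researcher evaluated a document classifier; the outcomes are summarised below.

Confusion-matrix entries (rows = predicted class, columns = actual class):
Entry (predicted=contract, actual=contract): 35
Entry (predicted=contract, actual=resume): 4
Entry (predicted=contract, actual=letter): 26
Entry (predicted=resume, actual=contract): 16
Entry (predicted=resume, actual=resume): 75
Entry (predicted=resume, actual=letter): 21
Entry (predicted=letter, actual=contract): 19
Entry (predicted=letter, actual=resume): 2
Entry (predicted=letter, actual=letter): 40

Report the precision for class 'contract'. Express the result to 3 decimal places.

0.538

precision = TP/(TP+FP).
contract: TP=35, FP=4+26=30 → 35/65 = 0.5385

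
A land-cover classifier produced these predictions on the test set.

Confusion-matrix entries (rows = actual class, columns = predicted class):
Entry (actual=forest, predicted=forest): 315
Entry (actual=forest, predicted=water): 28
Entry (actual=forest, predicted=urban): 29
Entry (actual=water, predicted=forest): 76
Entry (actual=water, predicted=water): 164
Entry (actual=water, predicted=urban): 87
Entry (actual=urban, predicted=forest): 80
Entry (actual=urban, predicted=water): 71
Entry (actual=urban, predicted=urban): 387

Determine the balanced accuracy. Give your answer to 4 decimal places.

Balanced accuracy = mean of per-class recall.
  forest: recall = 315/372 = 0.84677
  water: recall = 164/327 = 0.50153
  urban: recall = 387/538 = 0.71933
Mean = (0.84677 + 0.50153 + 0.71933) / 3 = 0.6892

0.6892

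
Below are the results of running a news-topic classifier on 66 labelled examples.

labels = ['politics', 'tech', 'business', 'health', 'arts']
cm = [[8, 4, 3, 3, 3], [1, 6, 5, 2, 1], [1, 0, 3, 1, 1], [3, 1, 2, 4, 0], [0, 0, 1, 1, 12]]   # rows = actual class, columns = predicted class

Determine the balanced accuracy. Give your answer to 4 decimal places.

0.5076

Balanced accuracy = mean of per-class recall.
  politics: recall = 8/21 = 0.38095
  tech: recall = 6/15 = 0.40000
  business: recall = 3/6 = 0.50000
  health: recall = 4/10 = 0.40000
  arts: recall = 12/14 = 0.85714
Mean = (0.38095 + 0.40000 + 0.50000 + 0.40000 + 0.85714) / 5 = 0.5076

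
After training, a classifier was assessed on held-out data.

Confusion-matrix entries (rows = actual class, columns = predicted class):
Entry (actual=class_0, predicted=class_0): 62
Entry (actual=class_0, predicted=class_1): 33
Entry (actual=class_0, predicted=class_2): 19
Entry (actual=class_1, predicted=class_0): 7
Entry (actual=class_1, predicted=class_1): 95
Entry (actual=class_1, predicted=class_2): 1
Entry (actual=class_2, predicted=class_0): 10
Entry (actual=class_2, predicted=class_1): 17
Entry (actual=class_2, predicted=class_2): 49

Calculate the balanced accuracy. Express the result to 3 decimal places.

Balanced accuracy = mean of per-class recall.
  class_0: recall = 62/114 = 0.5439
  class_1: recall = 95/103 = 0.9223
  class_2: recall = 49/76 = 0.6447
Mean = (0.5439 + 0.9223 + 0.6447) / 3 = 0.704

0.704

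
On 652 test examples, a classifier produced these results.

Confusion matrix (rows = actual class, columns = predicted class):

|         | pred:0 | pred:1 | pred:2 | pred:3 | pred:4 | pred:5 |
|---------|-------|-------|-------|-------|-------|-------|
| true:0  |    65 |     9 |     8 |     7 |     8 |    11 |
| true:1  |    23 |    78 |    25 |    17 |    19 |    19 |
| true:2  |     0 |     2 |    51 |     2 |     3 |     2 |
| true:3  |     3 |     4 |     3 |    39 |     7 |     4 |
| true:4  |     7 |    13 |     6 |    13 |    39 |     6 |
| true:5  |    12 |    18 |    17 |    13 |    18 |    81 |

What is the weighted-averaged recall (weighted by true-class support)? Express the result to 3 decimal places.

Per-class recall (TP/(TP+FN)):
  0: TP=65, FN=9+8+7+8+11=43 → 65/108 = 0.6019
  1: TP=78, FN=23+25+17+19+19=103 → 78/181 = 0.4309
  2: TP=51, FN=0+2+2+3+2=9 → 51/60 = 0.8500
  3: TP=39, FN=3+4+3+7+4=21 → 39/60 = 0.6500
  4: TP=39, FN=7+13+6+13+6=45 → 39/84 = 0.4643
  5: TP=81, FN=12+18+17+13+18=78 → 81/159 = 0.5094
Weighted-recall = Σ (supportᵢ/N)·recallᵢ with N=652: (108/652)·0.6019 + (181/652)·0.4309 + (60/652)·0.8500 + (60/652)·0.6500 + (84/652)·0.4643 + (159/652)·0.5094 = 0.541

0.541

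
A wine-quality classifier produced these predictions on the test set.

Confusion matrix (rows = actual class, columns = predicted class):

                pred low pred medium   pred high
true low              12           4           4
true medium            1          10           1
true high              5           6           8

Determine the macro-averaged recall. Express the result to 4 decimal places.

0.6181

Per-class recall (TP/(TP+FN)):
  low: TP=12, FN=4+4=8 → 12/20 = 0.60000
  medium: TP=10, FN=1+1=2 → 10/12 = 0.83333
  high: TP=8, FN=5+6=11 → 8/19 = 0.42105
Macro-recall = mean = (0.60000 + 0.83333 + 0.42105) / 3 = 0.6181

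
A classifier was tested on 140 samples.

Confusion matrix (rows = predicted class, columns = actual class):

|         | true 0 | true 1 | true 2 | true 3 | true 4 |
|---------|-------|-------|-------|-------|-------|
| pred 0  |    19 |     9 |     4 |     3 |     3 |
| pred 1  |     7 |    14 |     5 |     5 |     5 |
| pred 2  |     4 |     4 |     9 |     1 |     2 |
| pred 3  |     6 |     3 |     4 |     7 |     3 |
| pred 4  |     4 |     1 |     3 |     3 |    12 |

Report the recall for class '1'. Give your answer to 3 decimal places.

Take TP from the diagonal, FP from the rest of the '1' prediction marginal, FN from the rest of the '1' actual marginal.
recall = TP/(TP+FN).
1: TP=14, FN=9+4+3+1=17 → 14/31 = 0.4516

0.452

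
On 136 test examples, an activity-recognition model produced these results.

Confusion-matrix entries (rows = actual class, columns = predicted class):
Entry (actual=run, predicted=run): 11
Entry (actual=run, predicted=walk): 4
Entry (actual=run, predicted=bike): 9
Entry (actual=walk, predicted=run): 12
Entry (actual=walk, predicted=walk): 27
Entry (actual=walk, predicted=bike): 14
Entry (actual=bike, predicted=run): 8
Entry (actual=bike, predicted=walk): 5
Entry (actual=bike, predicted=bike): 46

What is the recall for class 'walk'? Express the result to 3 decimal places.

0.509

One-vs-rest for 'walk': TP = diagonal; FP = other classes predicted 'walk'; FN = 'walk' predicted as other.
recall = TP/(TP+FN).
walk: TP=27, FN=12+14=26 → 27/53 = 0.5094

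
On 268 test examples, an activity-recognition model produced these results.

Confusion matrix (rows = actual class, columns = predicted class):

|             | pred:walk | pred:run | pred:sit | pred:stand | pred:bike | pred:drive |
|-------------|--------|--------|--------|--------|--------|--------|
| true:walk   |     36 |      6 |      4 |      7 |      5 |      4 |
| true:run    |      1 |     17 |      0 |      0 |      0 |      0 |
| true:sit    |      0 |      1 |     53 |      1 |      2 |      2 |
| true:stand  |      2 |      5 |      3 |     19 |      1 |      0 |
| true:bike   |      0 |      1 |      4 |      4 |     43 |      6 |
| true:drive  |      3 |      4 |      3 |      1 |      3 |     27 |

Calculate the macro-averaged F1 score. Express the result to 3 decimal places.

0.707

Per-class F1 score (2·TP/(2·TP+FP+FN)):
  walk: TP=36, FP=1+0+2+0+3=6, FN=6+4+7+5+4=26 → 72/104 = 0.6923
  run: TP=17, FP=6+1+5+1+4=17, FN=1+0+0+0+0=1 → 34/52 = 0.6538
  sit: TP=53, FP=4+0+3+4+3=14, FN=0+1+1+2+2=6 → 106/126 = 0.8413
  stand: TP=19, FP=7+0+1+4+1=13, FN=2+5+3+1+0=11 → 38/62 = 0.6129
  bike: TP=43, FP=5+0+2+1+3=11, FN=0+1+4+4+6=15 → 86/112 = 0.7679
  drive: TP=27, FP=4+0+2+0+6=12, FN=3+4+3+1+3=14 → 54/80 = 0.6750
Macro-F1 score = mean = (0.6923 + 0.6538 + 0.8413 + 0.6129 + 0.7679 + 0.6750) / 6 = 0.707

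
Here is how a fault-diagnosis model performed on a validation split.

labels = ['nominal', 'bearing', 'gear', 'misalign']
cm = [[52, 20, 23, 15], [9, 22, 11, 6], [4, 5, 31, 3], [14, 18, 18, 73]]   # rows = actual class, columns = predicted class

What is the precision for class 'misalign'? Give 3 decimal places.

One-vs-rest for 'misalign': TP = diagonal; FP = other classes predicted 'misalign'; FN = 'misalign' predicted as other.
precision = TP/(TP+FP).
misalign: TP=73, FP=15+6+3=24 → 73/97 = 0.7526

0.753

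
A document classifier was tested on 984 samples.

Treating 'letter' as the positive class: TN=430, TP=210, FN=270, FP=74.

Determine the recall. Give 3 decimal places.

0.438

Recall = TP/(TP+FN) = 210/(210+270) = 210/480 = 0.438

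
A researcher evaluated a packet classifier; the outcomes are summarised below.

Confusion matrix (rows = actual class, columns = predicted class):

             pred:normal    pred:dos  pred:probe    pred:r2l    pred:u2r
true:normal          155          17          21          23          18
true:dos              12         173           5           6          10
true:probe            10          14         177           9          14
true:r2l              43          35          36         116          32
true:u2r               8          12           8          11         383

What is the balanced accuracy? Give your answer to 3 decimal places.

Balanced accuracy = mean of per-class recall.
  normal: recall = 155/234 = 0.6624
  dos: recall = 173/206 = 0.8398
  probe: recall = 177/224 = 0.7902
  r2l: recall = 116/262 = 0.4427
  u2r: recall = 383/422 = 0.9076
Mean = (0.6624 + 0.8398 + 0.7902 + 0.4427 + 0.9076) / 5 = 0.729

0.729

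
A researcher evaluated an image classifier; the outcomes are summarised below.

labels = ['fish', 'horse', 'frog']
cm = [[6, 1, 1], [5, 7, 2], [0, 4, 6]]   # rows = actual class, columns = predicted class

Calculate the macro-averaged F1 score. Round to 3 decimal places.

0.601

Per-class F1 score (2·TP/(2·TP+FP+FN)):
  fish: TP=6, FP=5+0=5, FN=1+1=2 → 12/19 = 0.6316
  horse: TP=7, FP=1+4=5, FN=5+2=7 → 14/26 = 0.5385
  frog: TP=6, FP=1+2=3, FN=0+4=4 → 12/19 = 0.6316
Macro-F1 score = mean = (0.6316 + 0.5385 + 0.6316) / 3 = 0.601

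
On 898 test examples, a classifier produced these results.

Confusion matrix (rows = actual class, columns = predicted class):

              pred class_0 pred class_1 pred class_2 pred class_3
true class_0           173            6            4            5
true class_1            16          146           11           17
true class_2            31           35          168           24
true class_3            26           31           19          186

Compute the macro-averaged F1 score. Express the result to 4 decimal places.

0.7491

Per-class F1 score (2·TP/(2·TP+FP+FN)):
  class_0: TP=173, FP=16+31+26=73, FN=6+4+5=15 → 346/434 = 0.79724
  class_1: TP=146, FP=6+35+31=72, FN=16+11+17=44 → 292/408 = 0.71569
  class_2: TP=168, FP=4+11+19=34, FN=31+35+24=90 → 336/460 = 0.73043
  class_3: TP=186, FP=5+17+24=46, FN=26+31+19=76 → 372/494 = 0.75304
Macro-F1 score = mean = (0.79724 + 0.71569 + 0.73043 + 0.75304) / 4 = 0.7491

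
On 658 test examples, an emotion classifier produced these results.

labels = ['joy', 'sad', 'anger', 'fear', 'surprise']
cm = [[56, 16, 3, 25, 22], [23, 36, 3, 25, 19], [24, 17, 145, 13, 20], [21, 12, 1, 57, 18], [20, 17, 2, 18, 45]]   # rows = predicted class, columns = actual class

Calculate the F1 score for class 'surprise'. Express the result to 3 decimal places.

Treat 'surprise' as positive and all other classes as negative.
F1 score = 2·TP/(2·TP+FP+FN).
surprise: TP=45, FP=20+17+2+18=57, FN=22+19+20+18=79 → 90/226 = 0.3982

0.398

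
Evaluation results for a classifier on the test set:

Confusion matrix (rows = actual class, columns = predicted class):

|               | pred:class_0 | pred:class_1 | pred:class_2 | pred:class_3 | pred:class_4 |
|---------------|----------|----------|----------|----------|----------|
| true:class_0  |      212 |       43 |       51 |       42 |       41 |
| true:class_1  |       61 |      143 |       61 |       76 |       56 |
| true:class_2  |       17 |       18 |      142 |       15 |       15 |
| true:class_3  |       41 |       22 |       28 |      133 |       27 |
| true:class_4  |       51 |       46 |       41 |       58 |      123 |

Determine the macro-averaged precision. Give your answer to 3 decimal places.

0.480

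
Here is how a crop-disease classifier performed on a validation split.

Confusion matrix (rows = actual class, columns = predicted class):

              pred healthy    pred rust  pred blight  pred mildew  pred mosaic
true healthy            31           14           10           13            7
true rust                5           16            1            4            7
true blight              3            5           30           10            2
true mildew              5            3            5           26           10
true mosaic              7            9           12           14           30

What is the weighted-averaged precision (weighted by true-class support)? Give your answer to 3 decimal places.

Per-class precision (TP/(TP+FP)):
  healthy: TP=31, FP=5+3+5+7=20 → 31/51 = 0.6078
  rust: TP=16, FP=14+5+3+9=31 → 16/47 = 0.3404
  blight: TP=30, FP=10+1+5+12=28 → 30/58 = 0.5172
  mildew: TP=26, FP=13+4+10+14=41 → 26/67 = 0.3881
  mosaic: TP=30, FP=7+7+2+10=26 → 30/56 = 0.5357
Weighted-precision = Σ (supportᵢ/N)·precisionᵢ with N=279: (75/279)·0.6078 + (33/279)·0.3404 + (50/279)·0.5172 + (49/279)·0.3881 + (72/279)·0.5357 = 0.503

0.503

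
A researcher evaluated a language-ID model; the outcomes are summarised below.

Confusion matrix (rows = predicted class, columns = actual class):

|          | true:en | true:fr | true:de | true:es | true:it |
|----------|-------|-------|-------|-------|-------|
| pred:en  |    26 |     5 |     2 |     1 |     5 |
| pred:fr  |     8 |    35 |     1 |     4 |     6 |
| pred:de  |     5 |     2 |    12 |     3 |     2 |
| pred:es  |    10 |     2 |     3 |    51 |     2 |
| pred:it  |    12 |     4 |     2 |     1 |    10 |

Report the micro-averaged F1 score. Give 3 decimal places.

0.626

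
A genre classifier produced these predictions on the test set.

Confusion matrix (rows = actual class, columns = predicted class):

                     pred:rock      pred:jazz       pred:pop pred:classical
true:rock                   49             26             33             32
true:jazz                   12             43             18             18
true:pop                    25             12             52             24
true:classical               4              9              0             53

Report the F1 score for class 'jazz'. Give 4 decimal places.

Treat 'jazz' as positive and all other classes as negative.
F1 score = 2·TP/(2·TP+FP+FN).
jazz: TP=43, FP=26+12+9=47, FN=12+18+18=48 → 86/181 = 0.47514

0.4751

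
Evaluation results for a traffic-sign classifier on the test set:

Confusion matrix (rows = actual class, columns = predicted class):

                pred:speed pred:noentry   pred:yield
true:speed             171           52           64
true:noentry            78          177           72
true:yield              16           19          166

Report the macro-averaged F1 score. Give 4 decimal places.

Per-class F1 score (2·TP/(2·TP+FP+FN)):
  speed: TP=171, FP=78+16=94, FN=52+64=116 → 342/552 = 0.61957
  noentry: TP=177, FP=52+19=71, FN=78+72=150 → 354/575 = 0.61565
  yield: TP=166, FP=64+72=136, FN=16+19=35 → 332/503 = 0.66004
Macro-F1 score = mean = (0.61957 + 0.61565 + 0.66004) / 3 = 0.6318

0.6318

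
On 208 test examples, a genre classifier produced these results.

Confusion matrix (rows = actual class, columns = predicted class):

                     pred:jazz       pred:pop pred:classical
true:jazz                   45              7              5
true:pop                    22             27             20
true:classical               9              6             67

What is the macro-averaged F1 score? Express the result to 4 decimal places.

Per-class F1 score (2·TP/(2·TP+FP+FN)):
  jazz: TP=45, FP=22+9=31, FN=7+5=12 → 90/133 = 0.67669
  pop: TP=27, FP=7+6=13, FN=22+20=42 → 54/109 = 0.49541
  classical: TP=67, FP=5+20=25, FN=9+6=15 → 134/174 = 0.77011
Macro-F1 score = mean = (0.67669 + 0.49541 + 0.77011) / 3 = 0.6474

0.6474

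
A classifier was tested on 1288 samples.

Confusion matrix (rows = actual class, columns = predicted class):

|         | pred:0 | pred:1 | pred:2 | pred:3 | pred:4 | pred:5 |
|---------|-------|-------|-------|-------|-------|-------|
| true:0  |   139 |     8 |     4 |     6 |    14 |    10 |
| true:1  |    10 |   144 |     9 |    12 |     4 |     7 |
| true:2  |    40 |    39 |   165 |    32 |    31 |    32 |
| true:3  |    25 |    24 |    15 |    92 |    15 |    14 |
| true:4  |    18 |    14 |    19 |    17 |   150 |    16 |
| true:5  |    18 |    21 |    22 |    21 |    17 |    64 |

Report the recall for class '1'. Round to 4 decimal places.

One-vs-rest for '1': TP = diagonal; FP = other classes predicted '1'; FN = '1' predicted as other.
recall = TP/(TP+FN).
1: TP=144, FN=10+9+12+4+7=42 → 144/186 = 0.77419

0.7742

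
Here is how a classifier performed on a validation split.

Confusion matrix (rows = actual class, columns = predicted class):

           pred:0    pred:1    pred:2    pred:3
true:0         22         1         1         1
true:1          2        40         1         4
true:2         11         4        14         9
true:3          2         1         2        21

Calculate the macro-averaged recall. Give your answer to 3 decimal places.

0.727

Per-class recall (TP/(TP+FN)):
  0: TP=22, FN=1+1+1=3 → 22/25 = 0.8800
  1: TP=40, FN=2+1+4=7 → 40/47 = 0.8511
  2: TP=14, FN=11+4+9=24 → 14/38 = 0.3684
  3: TP=21, FN=2+1+2=5 → 21/26 = 0.8077
Macro-recall = mean = (0.8800 + 0.8511 + 0.3684 + 0.8077) / 4 = 0.727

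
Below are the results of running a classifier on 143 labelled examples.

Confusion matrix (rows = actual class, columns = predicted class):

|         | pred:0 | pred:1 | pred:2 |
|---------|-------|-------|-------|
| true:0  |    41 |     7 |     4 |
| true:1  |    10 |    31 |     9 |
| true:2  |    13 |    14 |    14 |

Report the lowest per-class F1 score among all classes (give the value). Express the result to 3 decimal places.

Per-class F1 score (2·TP/(2·TP+FP+FN)):
  0: TP=41, FP=10+13=23, FN=7+4=11 → 82/116 = 0.7069
  1: TP=31, FP=7+14=21, FN=10+9=19 → 62/102 = 0.6078
  2: TP=14, FP=4+9=13, FN=13+14=27 → 28/68 = 0.4118
Lowest is class '2' with F1 score = 0.412.

0.412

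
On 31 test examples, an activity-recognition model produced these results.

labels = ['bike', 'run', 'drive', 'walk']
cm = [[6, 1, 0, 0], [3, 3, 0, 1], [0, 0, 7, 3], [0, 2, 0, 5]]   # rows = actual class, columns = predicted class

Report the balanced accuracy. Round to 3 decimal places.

Balanced accuracy = mean of per-class recall.
  bike: recall = 6/7 = 0.8571
  run: recall = 3/7 = 0.4286
  drive: recall = 7/10 = 0.7000
  walk: recall = 5/7 = 0.7143
Mean = (0.8571 + 0.4286 + 0.7000 + 0.7143) / 4 = 0.675

0.675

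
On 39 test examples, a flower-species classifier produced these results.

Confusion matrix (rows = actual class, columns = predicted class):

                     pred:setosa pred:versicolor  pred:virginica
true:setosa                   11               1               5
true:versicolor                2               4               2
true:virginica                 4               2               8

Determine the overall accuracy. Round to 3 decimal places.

Accuracy = trace / total = (11+4+8=23) / 39 = 23/39 = 0.590

0.590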